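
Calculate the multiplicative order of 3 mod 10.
Powers of 3 mod 10: 3^1≡3, 3^2≡9, 3^3≡7, 3^4≡1. ord_10(3) = 4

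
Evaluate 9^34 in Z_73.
By repeated squaring (mod 73): 9^{1}≡9, 9^{2}≡8, 9^{4}≡64, 9^{8}≡8, 9^{16}≡64, 9^{32}≡8. Then 9^{34} = 9^{32+2} ≡ 8 × 8 ≡ 64 (mod 73)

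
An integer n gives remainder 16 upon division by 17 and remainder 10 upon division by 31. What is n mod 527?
M = 17 × 31 = 527. M₁ = 31, y₁ ≡ 11 mod 17. M₂ = 17, y₂ ≡ 11 mod 31. n = 16×31×11 + 10×17×11 ≡ 475 mod 527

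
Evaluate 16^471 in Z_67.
Using Fermat: 16^{66} ≡ 1 mod 67. 471 ≡ 9 mod 66. So 16^{471} ≡ 16^{9} ≡ 59 mod 67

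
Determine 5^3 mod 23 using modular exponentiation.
5^{3} = 125 ≡ 10 mod 23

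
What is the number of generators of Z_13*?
There are φ(13-1) = φ(12) = 4 primitive roots modulo 13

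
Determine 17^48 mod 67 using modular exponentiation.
By repeated squaring (mod 67): 17^{1}≡17, 17^{2}≡21, 17^{4}≡39, 17^{8}≡47, 17^{16}≡65, 17^{32}≡4. Then 17^{48} = 17^{32+16} ≡ 4 × 65 ≡ 59 (mod 67)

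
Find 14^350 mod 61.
Using Fermat: 14^{60} ≡ 1 mod 61. 350 ≡ 50 mod 60. So 14^{350} ≡ 14^{50} ≡ 13 mod 61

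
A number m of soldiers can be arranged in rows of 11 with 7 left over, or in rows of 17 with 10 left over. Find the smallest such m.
M = 11 × 17 = 187. M₁ = 17, y₁ ≡ 2 mod 11. M₂ = 11, y₂ ≡ 14 mod 17. m = 7×17×2 + 10×11×14 ≡ 95 mod 187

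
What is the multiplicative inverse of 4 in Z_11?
Since 11 is prime, by Fermat 4^(-1) ≡ 4^{9} ≡ 3 (mod 11). Verify: 4 × 3 = 12 ≡ 1 (mod 11)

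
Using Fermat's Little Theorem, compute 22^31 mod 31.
By Fermat: 22^{30} ≡ 1 mod 31. So 22^{31} = 22^{30} · 22^{1} ≡ 22^{1} ≡ 22 mod 31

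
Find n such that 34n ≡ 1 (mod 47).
Since 47 is prime, by Fermat 34^(-1) ≡ 34^{45} ≡ 18 (mod 47). Verify: 34 × 18 = 612 ≡ 1 (mod 47)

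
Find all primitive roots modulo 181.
There are φ(180) = 48 primitive roots mod 181: {2, 10, 18, 21, 23, 24, 28, 41, 47, 50, 53, 54, 57, 58, 63, 66, 69, 76, 77, 78, 83, 84, 85, 90, 91, 96, 97, 98, 103, 104, 105, 112, 115, 118, 123, 124, 127, 128, 131, 134, 140, 153, 157, 158, 160, 163, 171, 179}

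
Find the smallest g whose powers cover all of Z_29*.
g = 2. For each prime q|28: 2^{14}≡28, 2^{4}≡16, none ≡ 1, so ord_29(2) = 28 and 2 is a primitive root.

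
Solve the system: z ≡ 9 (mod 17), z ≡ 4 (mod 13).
M = 17 × 13 = 221. M₁ = 13, y₁ ≡ 4 (mod 17). M₂ = 17, y₂ ≡ 10 (mod 13). z = 9×13×4 + 4×17×10 ≡ 43 (mod 221)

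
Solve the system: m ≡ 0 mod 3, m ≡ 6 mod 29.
M = 3 × 29 = 87. M₁ = 29, y₁ ≡ 2 mod 3. M₂ = 3, y₂ ≡ 10 mod 29. m = 0×29×2 + 6×3×10 ≡ 6 mod 87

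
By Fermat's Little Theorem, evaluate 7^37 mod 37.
By Fermat: 7^{36} ≡ 1 mod 37. So 7^{37} = 7^{36} · 7^{1} ≡ 7^{1} ≡ 7 mod 37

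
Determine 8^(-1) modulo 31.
Since 31 is prime, by Fermat 8^(-1) ≡ 8^{29} ≡ 4 mod 31. Verify: 8 × 4 = 32 ≡ 1 mod 31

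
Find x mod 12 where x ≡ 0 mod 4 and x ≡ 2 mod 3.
M = 4 × 3 = 12. M₁ = 3, y₁ ≡ 3 mod 4. M₂ = 4, y₂ ≡ 1 mod 3. x = 0×3×3 + 2×4×1 ≡ 8 mod 12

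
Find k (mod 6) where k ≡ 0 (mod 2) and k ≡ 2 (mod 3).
M = 2 × 3 = 6. M₁ = 3, y₁ ≡ 1 (mod 2). M₂ = 2, y₂ ≡ 2 (mod 3). k = 0×3×1 + 2×2×2 ≡ 2 (mod 6)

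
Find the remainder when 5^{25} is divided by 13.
By Fermat: 5^{12} ≡ 1 mod 13. 25 = 2×12 + 1. So 5^{25} ≡ 5^{1} ≡ 5 mod 13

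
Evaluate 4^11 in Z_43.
By repeated squaring mod 43: 4^{1}≡4, 4^{2}≡16, 4^{4}≡41, 4^{8}≡4. Then 4^{11} = 4^{8+2+1} ≡ 4 × 16 × 4 ≡ 41 mod 43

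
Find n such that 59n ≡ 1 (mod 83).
Since 83 is prime, by Fermat 59^(-1) ≡ 59^{81} ≡ 38 (mod 83). Verify: 59 × 38 = 2242 ≡ 1 (mod 83)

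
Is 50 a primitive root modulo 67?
ord_67(50) divides 66. For each prime q|66: 50^{33}≡66, 50^{22}≡37, 50^{6}≡15, none ≡ 1. So 50 has order 66 and is a primitive root mod 67.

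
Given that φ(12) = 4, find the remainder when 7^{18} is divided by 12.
By Euler: 7^{4} ≡ 1 (mod 12) since gcd(7, 12) = 1. 18 = 4×4 + 2. So 7^{18} ≡ 7^{2} ≡ 1 (mod 12)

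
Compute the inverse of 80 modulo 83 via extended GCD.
Extended GCD: 80(-28) + 83(27) = 1. So 80^(-1) ≡ -28 ≡ 55 (mod 83). Verify: 80 × 55 = 4400 ≡ 1 (mod 83)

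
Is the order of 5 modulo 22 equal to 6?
Powers of 5 mod 22: 5^1≡5, 5^2≡3, 5^3≡15, 5^4≡9, 5^5≡1. Already 5^5≡1, so the order is 5 < 6. No, the actual order is 5.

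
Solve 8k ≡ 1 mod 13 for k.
Since 13 is prime, by Fermat 8^(-1) ≡ 8^{11} ≡ 5 mod 13. Verify: 8 × 5 = 40 ≡ 1 mod 13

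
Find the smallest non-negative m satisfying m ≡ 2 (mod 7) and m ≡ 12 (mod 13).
M = 7 × 13 = 91. M₁ = 13, y₁ ≡ 6 (mod 7). M₂ = 7, y₂ ≡ 2 (mod 13). m = 2×13×6 + 12×7×2 ≡ 51 (mod 91)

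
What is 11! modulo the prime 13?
(12)! = (11)! × (12) ≡ -1 (mod 13). So (11)! ≡ -1 × (12)^(-1) ≡ (-1)×(-1) = 1 (mod 13)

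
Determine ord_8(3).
Powers of 3 mod 8: 3^1≡3, 3^2≡1. So the order of 3 is 2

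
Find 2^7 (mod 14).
By repeated squaring (mod 14): 2^{1}≡2, 2^{2}≡4, 2^{4}≡2. Then 2^{7} = 2^{4+2+1} ≡ 2 × 4 × 2 ≡ 2 (mod 14)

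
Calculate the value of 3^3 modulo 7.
3^{3} = 27 ≡ 6 (mod 7)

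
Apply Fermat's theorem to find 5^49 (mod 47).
By Fermat: 5^{46} ≡ 1 (mod 47). So 5^{49} = 5^{46} · 5^{3} ≡ 5^{3} ≡ 31 (mod 47)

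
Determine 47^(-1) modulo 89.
Since 89 is prime, by Fermat 47^(-1) ≡ 47^{87} ≡ 36 mod 89. Verify: 47 × 36 = 1692 ≡ 1 mod 89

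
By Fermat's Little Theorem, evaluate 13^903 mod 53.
By Fermat: 13^{52} ≡ 1 (mod 53). 903 ≡ 19 (mod 52). So 13^{903} ≡ 13^{19} ≡ 46 (mod 53)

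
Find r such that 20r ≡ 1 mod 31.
Since 31 is prime, by Fermat 20^(-1) ≡ 20^{29} ≡ 14 mod 31. Verify: 20 × 14 = 280 ≡ 1 mod 31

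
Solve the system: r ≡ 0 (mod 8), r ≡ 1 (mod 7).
M = 8 × 7 = 56. M₁ = 7, y₁ ≡ 7 (mod 8). M₂ = 8, y₂ ≡ 1 (mod 7). r = 0×7×7 + 1×8×1 ≡ 8 (mod 56)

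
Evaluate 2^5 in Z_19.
By repeated squaring mod 19: 2^{1}≡2, 2^{2}≡4, 2^{4}≡16. Then 2^{5} = 2^{4+1} ≡ 16 × 2 ≡ 13 mod 19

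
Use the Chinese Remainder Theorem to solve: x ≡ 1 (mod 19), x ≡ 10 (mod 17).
M = 19 × 17 = 323. M₁ = 17, y₁ ≡ 9 (mod 19). M₂ = 19, y₂ ≡ 9 (mod 17). x = 1×17×9 + 10×19×9 ≡ 248 (mod 323)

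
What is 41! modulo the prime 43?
(42)! = (41)! × (42) ≡ -1 (mod 43). So (41)! ≡ -1 × (42)^(-1) ≡ (-1)×(-1) = 1 (mod 43)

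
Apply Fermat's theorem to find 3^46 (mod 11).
By Fermat: 3^{10} ≡ 1 (mod 11). 46 = 4×10 + 6. So 3^{46} ≡ 3^{6} ≡ 3 (mod 11)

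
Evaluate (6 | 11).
(6/11) = 6^{5} mod 11 = -1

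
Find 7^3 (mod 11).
7^{3} = 343 ≡ 2 (mod 11)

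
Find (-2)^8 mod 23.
By repeated squaring mod 23: (-2)^{1}≡21, (-2)^{2}≡4, (-2)^{4}≡16, (-2)^{8}≡3. So (-2)^{8} ≡ 3 mod 23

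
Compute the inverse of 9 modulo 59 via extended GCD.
Extended GCD: 9(-13) + 59(2) = 1. So 9^(-1) ≡ -13 ≡ 46 mod 59. Verify: 9 × 46 = 414 ≡ 1 mod 59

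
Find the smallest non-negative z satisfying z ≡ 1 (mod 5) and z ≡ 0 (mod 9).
M = 5 × 9 = 45. M₁ = 9, y₁ ≡ 4 (mod 5). M₂ = 5, y₂ ≡ 2 (mod 9). z = 1×9×4 + 0×5×2 ≡ 36 (mod 45)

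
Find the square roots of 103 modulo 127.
The square roots of 103 mod 127 are 22 and 105. Verify: 22² = 484 ≡ 103 (mod 127)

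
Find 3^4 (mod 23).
3^{4} = 81 ≡ 12 (mod 23)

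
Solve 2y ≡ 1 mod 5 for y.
Since 5 is prime, by Fermat 2^(-1) ≡ 2^{3} ≡ 3 mod 5. Verify: 2 × 3 = 6 ≡ 1 mod 5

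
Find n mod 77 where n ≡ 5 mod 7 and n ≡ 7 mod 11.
M = 7 × 11 = 77. M₁ = 11, y₁ ≡ 2 mod 7. M₂ = 7, y₂ ≡ 8 mod 11. n = 5×11×2 + 7×7×8 ≡ 40 mod 77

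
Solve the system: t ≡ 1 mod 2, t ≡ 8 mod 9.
M = 2 × 9 = 18. M₁ = 9, y₁ ≡ 1 mod 2. M₂ = 2, y₂ ≡ 5 mod 9. t = 1×9×1 + 8×2×5 ≡ 17 mod 18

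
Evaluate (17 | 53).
(17/53) = 17^{26} mod 53 = 1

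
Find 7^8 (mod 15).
By repeated squaring (mod 15): 7^{1}≡7, 7^{2}≡4, 7^{4}≡1, 7^{8}≡1. So 7^{8} ≡ 1 (mod 15)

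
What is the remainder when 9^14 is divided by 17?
By repeated squaring mod 17: 9^{1}≡9, 9^{2}≡13, 9^{4}≡16, 9^{8}≡1. Then 9^{14} = 9^{8+4+2} ≡ 1 × 16 × 13 ≡ 4 mod 17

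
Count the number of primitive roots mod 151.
Number of primitive roots mod 151 = φ(p-1) = φ(150) = 40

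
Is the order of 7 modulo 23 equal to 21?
Powers of 7 mod 23: 7^1≡7, 7^2≡3, 7^3≡21, 7^4≡9, 7^5≡17, 7^6≡4, 7^7≡5, 7^8≡12, 7^9≡15, 7^10≡13, 7^11≡22, 7^12≡16, 7^13≡20, 7^14≡2, 7^15≡14, 7^16≡6, 7^17≡19, 7^18≡18, 7^19≡11, 7^20≡8, 7^21≡10, 7^22≡1. 7^21≡10≢1, so ord ≠ 21. No, the actual order is 22.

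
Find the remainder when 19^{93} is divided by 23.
By Fermat: 19^{22} ≡ 1 (mod 23). 93 = 4×22 + 5. So 19^{93} ≡ 19^{5} ≡ 11 (mod 23)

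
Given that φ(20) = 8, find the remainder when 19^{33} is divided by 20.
By Euler: 19^{8} ≡ 1 mod 20 since gcd(19, 20) = 1. 33 = 4×8 + 1. So 19^{33} ≡ 19^{1} ≡ 19 mod 20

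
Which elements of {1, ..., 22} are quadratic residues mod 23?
Quadratic residues modulo 23: {1, 2, 3, 4, 6, 8, 9, 12, 13, 16, 18}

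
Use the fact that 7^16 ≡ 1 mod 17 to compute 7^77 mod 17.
By Fermat: 7^{16} ≡ 1 mod 17. 77 = 4×16 + 13. So 7^{77} ≡ 7^{13} ≡ 6 mod 17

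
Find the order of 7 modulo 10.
Powers of 7 mod 10: 7^1≡7, 7^2≡9, 7^3≡3, 7^4≡1. ord_10(7) = 4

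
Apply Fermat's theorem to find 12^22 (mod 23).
By Fermat's Little Theorem, 12^{22} ≡ 1 (mod 23) since 23 is prime and gcd(12, 23) = 1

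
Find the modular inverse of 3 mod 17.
Since 17 is prime, by Fermat 3^(-1) ≡ 3^{15} ≡ 6 mod 17. Verify: 3 × 6 = 18 ≡ 1 mod 17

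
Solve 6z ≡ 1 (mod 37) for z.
Since 37 is prime, by Fermat 6^(-1) ≡ 6^{35} ≡ 31 (mod 37). Verify: 6 × 31 = 186 ≡ 1 (mod 37)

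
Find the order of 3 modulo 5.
Powers of 3 mod 5: 3^1≡3, 3^2≡4, 3^3≡2, 3^4≡1. So the order of 3 is 4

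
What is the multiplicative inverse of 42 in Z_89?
Since 89 is prime, by Fermat 42^(-1) ≡ 42^{87} ≡ 53 mod 89. Verify: 42 × 53 = 2226 ≡ 1 mod 89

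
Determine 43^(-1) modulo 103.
Since 103 is prime, by Fermat 43^(-1) ≡ 43^{101} ≡ 12 (mod 103). Verify: 43 × 12 = 516 ≡ 1 (mod 103)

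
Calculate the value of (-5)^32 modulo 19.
Using Fermat: (-5)^{18} ≡ 1 (mod 19). 32 ≡ 14 (mod 18). So (-5)^{32} ≡ (-5)^{14} ≡ 9 (mod 19)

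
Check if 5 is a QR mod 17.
By Euler's criterion: 5^{8} ≡ 16 mod 17. Since this equals -1 (≡ 16), 5 is not a QR.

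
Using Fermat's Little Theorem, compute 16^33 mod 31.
By Fermat: 16^{30} ≡ 1 (mod 31). So 16^{33} = 16^{30} · 16^{3} ≡ 16^{3} ≡ 4 (mod 31)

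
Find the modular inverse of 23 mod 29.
Since 29 is prime, by Fermat 23^(-1) ≡ 23^{27} ≡ 24 (mod 29). Verify: 23 × 24 = 552 ≡ 1 (mod 29)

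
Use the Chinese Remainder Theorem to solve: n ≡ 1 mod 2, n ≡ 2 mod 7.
M = 2 × 7 = 14. M₁ = 7, y₁ ≡ 1 mod 2. M₂ = 2, y₂ ≡ 4 mod 7. n = 1×7×1 + 2×2×4 ≡ 9 mod 14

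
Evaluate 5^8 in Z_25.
By repeated squaring (mod 25): 5^{1}≡5, 5^{2}≡0, 5^{4}≡0, 5^{8}≡0. So 5^{8} ≡ 0 (mod 25)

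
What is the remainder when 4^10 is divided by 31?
By repeated squaring mod 31: 4^{1}≡4, 4^{2}≡16, 4^{4}≡8, 4^{8}≡2. Then 4^{10} = 4^{8+2} ≡ 2 × 16 ≡ 1 mod 31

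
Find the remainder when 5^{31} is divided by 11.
By Fermat: 5^{10} ≡ 1 mod 11. 31 = 3×10 + 1. So 5^{31} ≡ 5^{1} ≡ 5 mod 11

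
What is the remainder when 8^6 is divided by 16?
By repeated squaring (mod 16): 8^{1}≡8, 8^{2}≡0, 8^{4}≡0. Then 8^{6} = 8^{4+2} ≡ 0 × 0 ≡ 0 (mod 16)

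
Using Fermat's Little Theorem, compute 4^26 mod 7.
By Fermat: 4^{6} ≡ 1 (mod 7). 26 = 4×6 + 2. So 4^{26} ≡ 4^{2} ≡ 2 (mod 7)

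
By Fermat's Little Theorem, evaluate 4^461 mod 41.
By Fermat: 4^{40} ≡ 1 mod 41. 461 ≡ 21 mod 40. So 4^{461} ≡ 4^{21} ≡ 4 mod 41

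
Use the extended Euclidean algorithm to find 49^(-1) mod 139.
Extended GCD: 49(-17) + 139(6) = 1. So 49^(-1) ≡ -17 ≡ 122 (mod 139). Verify: 49 × 122 = 5978 ≡ 1 (mod 139)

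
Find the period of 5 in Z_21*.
Powers of 5 mod 21: 5^1≡5, 5^2≡4, 5^3≡20, 5^4≡16, 5^5≡17, 5^6≡1. ord_21(5) = 6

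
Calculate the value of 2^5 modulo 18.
By repeated squaring mod 18: 2^{1}≡2, 2^{2}≡4, 2^{4}≡16. Then 2^{5} = 2^{4+1} ≡ 16 × 2 ≡ 14 mod 18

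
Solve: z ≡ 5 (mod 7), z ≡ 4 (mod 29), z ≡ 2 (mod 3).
M = 7 × 29 × 3 = 609. M₁ = 87, y₁ ≡ 5 (mod 7). M₂ = 21, y₂ ≡ 18 (mod 29). M₃ = 203, y₃ ≡ 2 (mod 3). z = 5×87×5 + 4×21×18 + 2×203×2 ≡ 236 (mod 609)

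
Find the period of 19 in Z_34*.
Powers of 19 mod 34: 19^1≡19, 19^2≡21, 19^3≡25, 19^4≡33, 19^5≡15, 19^6≡13, 19^7≡9, 19^8≡1. ord_34(19) = 8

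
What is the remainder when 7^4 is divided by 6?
7^{4} = 2401 ≡ 1 mod 6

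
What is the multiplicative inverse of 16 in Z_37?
Since 37 is prime, by Fermat 16^(-1) ≡ 16^{35} ≡ 7 mod 37. Verify: 16 × 7 = 112 ≡ 1 mod 37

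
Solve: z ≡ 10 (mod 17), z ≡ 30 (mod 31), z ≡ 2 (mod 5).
M = 17 × 31 × 5 = 2635. M₁ = 155, y₁ ≡ 9 (mod 17). M₂ = 85, y₂ ≡ 27 (mod 31). M₃ = 527, y₃ ≡ 3 (mod 5). z = 10×155×9 + 30×85×27 + 2×527×3 ≡ 1642 (mod 2635)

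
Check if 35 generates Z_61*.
ord_61(35) divides 60. For each prime q|60: 35^{30}≡60, 35^{20}≡13, 35^{12}≡9, none ≡ 1. So 35 has order 60 and is a primitive root mod 61.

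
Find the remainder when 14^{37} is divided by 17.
By Fermat: 14^{16} ≡ 1 (mod 17). 37 = 2×16 + 5. So 14^{37} ≡ 14^{5} ≡ 12 (mod 17)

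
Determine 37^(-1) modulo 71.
Since 71 is prime, by Fermat 37^(-1) ≡ 37^{69} ≡ 48 (mod 71). Verify: 37 × 48 = 1776 ≡ 1 (mod 71)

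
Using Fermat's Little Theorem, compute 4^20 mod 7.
By Fermat: 4^{6} ≡ 1 mod 7. 20 = 3×6 + 2. So 4^{20} ≡ 4^{2} ≡ 2 mod 7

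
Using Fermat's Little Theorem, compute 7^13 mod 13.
By Fermat: 7^{12} ≡ 1 (mod 13). So 7^{13} = 7^{12} · 7^{1} ≡ 7^{1} ≡ 7 (mod 13)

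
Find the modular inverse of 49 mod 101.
Since 101 is prime, by Fermat 49^(-1) ≡ 49^{99} ≡ 33 mod 101. Verify: 49 × 33 = 1617 ≡ 1 mod 101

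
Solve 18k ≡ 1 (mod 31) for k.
Since 31 is prime, by Fermat 18^(-1) ≡ 18^{29} ≡ 19 (mod 31). Verify: 18 × 19 = 342 ≡ 1 (mod 31)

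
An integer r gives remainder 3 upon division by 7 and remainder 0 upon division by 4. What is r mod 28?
M = 7 × 4 = 28. M₁ = 4, y₁ ≡ 2 mod 7. M₂ = 7, y₂ ≡ 3 mod 4. r = 3×4×2 + 0×7×3 ≡ 24 mod 28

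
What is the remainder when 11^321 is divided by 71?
Using Fermat: 11^{70} ≡ 1 (mod 71). 321 ≡ 41 (mod 70). So 11^{321} ≡ 11^{41} ≡ 31 (mod 71)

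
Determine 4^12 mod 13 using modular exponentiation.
Using Fermat: 4^{12} ≡ 1 mod 13. 12 ≡ 0 mod 12. So 4^{12} ≡ 4^{0} ≡ 1 mod 13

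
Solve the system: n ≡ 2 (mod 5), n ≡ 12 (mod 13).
M = 5 × 13 = 65. M₁ = 13, y₁ ≡ 2 (mod 5). M₂ = 5, y₂ ≡ 8 (mod 13). n = 2×13×2 + 12×5×8 ≡ 12 (mod 65)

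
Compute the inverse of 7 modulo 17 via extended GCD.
Extended GCD: 7(5) + 17(-2) = 1. So 7^(-1) ≡ 5 mod 17. Verify: 7 × 5 = 35 ≡ 1 mod 17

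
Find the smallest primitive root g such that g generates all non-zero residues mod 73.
g = 5. For each prime q|72: 5^{36}≡72, 5^{24}≡8, none ≡ 1, so ord_73(5) = 72 and 5 is a primitive root.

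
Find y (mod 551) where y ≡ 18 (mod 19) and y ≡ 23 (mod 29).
M = 19 × 29 = 551. M₁ = 29, y₁ ≡ 2 (mod 19). M₂ = 19, y₂ ≡ 26 (mod 29). y = 18×29×2 + 23×19×26 ≡ 284 (mod 551)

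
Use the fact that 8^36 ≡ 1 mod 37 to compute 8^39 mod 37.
By Fermat: 8^{36} ≡ 1 mod 37. So 8^{39} = 8^{36} · 8^{3} ≡ 8^{3} ≡ 31 mod 37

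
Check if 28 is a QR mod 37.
By Euler's criterion: 28^{18} ≡ 1 mod 37. Since this equals 1, 28 is a QR.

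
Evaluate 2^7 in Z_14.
By repeated squaring mod 14: 2^{1}≡2, 2^{2}≡4, 2^{4}≡2. Then 2^{7} = 2^{4+2+1} ≡ 2 × 4 × 2 ≡ 2 mod 14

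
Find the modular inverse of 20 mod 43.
Since 43 is prime, by Fermat 20^(-1) ≡ 20^{41} ≡ 28 mod 43. Verify: 20 × 28 = 560 ≡ 1 mod 43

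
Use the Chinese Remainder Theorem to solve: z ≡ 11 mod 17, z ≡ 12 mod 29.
M = 17 × 29 = 493. M₁ = 29, y₁ ≡ 10 mod 17. M₂ = 17, y₂ ≡ 12 mod 29. z = 11×29×10 + 12×17×12 ≡ 215 mod 493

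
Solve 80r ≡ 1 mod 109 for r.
Since 109 is prime, by Fermat 80^(-1) ≡ 80^{107} ≡ 15 mod 109. Verify: 80 × 15 = 1200 ≡ 1 mod 109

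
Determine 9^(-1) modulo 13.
Since 13 is prime, by Fermat 9^(-1) ≡ 9^{11} ≡ 3 (mod 13). Verify: 9 × 3 = 27 ≡ 1 (mod 13)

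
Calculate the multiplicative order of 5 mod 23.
Powers of 5 mod 23: 5^1≡5, 5^2≡2, 5^3≡10, 5^4≡4, 5^5≡20, 5^6≡8, 5^7≡17, 5^8≡16, 5^9≡11, 5^10≡9, 5^11≡22, 5^12≡18, 5^13≡21, 5^14≡13, 5^15≡19, 5^16≡3, 5^17≡15, 5^18≡6, 5^19≡7, 5^20≡12, 5^21≡14, 5^22≡1. Order = 22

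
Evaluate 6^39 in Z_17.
Using Fermat: 6^{16} ≡ 1 (mod 17). 39 ≡ 7 (mod 16). So 6^{39} ≡ 6^{7} ≡ 14 (mod 17)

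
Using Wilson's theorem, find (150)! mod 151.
By Wilson's theorem, (150)! ≡ -1 ≡ 150 mod 151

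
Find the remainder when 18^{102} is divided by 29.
By Fermat: 18^{28} ≡ 1 mod 29. 102 = 3×28 + 18. So 18^{102} ≡ 18^{18} ≡ 4 mod 29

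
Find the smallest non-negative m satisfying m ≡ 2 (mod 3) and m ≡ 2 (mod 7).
M = 3 × 7 = 21. M₁ = 7, y₁ ≡ 1 (mod 3). M₂ = 3, y₂ ≡ 5 (mod 7). m = 2×7×1 + 2×3×5 ≡ 2 (mod 21)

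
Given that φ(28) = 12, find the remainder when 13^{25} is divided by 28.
By Euler: 13^{12} ≡ 1 (mod 28) since gcd(13, 28) = 1. 25 = 2×12 + 1. So 13^{25} ≡ 13^{1} ≡ 13 (mod 28)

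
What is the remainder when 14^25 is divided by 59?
By repeated squaring (mod 59): 14^{1}≡14, 14^{2}≡19, 14^{4}≡7, 14^{8}≡49, 14^{16}≡41. Then 14^{25} = 14^{16+8+1} ≡ 41 × 49 × 14 ≡ 42 (mod 59)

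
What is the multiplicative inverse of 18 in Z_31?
Since 31 is prime, by Fermat 18^(-1) ≡ 18^{29} ≡ 19 (mod 31). Verify: 18 × 19 = 342 ≡ 1 (mod 31)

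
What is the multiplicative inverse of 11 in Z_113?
Since 113 is prime, by Fermat 11^(-1) ≡ 11^{111} ≡ 72 mod 113. Verify: 11 × 72 = 792 ≡ 1 mod 113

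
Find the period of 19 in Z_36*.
Powers of 19 mod 36: 19^1≡19, 19^2≡1. ord_36(19) = 2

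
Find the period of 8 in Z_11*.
Powers of 8 mod 11: 8^1≡8, 8^2≡9, 8^3≡6, 8^4≡4, 8^5≡10, 8^6≡3, 8^7≡2, 8^8≡5, 8^9≡7, 8^10≡1. ord_11(8) = 10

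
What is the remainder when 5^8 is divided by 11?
By repeated squaring (mod 11): 5^{1}≡5, 5^{2}≡3, 5^{4}≡9, 5^{8}≡4. So 5^{8} ≡ 4 (mod 11)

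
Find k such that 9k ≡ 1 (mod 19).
Since 19 is prime, by Fermat 9^(-1) ≡ 9^{17} ≡ 17 (mod 19). Verify: 9 × 17 = 153 ≡ 1 (mod 19)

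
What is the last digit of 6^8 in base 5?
Using Fermat: 6^{4} ≡ 1 mod 5. 8 ≡ 0 mod 4. So 6^{8} ≡ 6^{0} ≡ 1 mod 5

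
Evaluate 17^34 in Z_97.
By repeated squaring mod 97: 17^{1}≡17, 17^{2}≡95, 17^{4}≡4, 17^{8}≡16, 17^{16}≡62, 17^{32}≡61. Then 17^{34} = 17^{32+2} ≡ 61 × 95 ≡ 72 mod 97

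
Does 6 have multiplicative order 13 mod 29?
Powers of 6 mod 29: 6^1≡6, 6^2≡7, 6^3≡13, 6^4≡20, 6^5≡4, 6^6≡24, 6^7≡28, 6^8≡23, 6^9≡22, 6^10≡16, 6^11≡9, 6^12≡25, 6^13≡5, 6^14≡1. 6^13≡5≢1, so ord ≠ 13. No, the actual order is 14.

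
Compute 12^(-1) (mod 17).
Since 17 is prime, by Fermat 12^(-1) ≡ 12^{15} ≡ 10 (mod 17). Verify: 12 × 10 = 120 ≡ 1 (mod 17)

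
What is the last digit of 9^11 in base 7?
Using Fermat: 9^{6} ≡ 1 (mod 7). 11 ≡ 5 (mod 6). So 9^{11} ≡ 9^{5} ≡ 4 (mod 7)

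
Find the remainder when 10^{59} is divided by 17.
By Fermat: 10^{16} ≡ 1 (mod 17). 59 = 3×16 + 11. So 10^{59} ≡ 10^{11} ≡ 3 (mod 17)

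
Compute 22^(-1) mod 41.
Since 41 is prime, by Fermat 22^(-1) ≡ 22^{39} ≡ 28 mod 41. Verify: 22 × 28 = 616 ≡ 1 mod 41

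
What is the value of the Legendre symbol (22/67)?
(22/67) = 22^{33} mod 67 = 1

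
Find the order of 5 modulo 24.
Powers of 5 mod 24: 5^1≡5, 5^2≡1. So the order of 5 is 2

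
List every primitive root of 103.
There are φ(102) = 32 primitive roots mod 103: {5, 6, 11, 12, 20, 21, 35, 40, 43, 44, 45, 48, 51, 53, 54, 62, 65, 67, 70, 71, 74, 75, 77, 78, 84, 85, 86, 87, 88, 96, 99, 101}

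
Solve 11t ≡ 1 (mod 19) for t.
Since 19 is prime, by Fermat 11^(-1) ≡ 11^{17} ≡ 7 (mod 19). Verify: 11 × 7 = 77 ≡ 1 (mod 19)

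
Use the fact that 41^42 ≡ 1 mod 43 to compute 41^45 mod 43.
By Fermat: 41^{42} ≡ 1 mod 43. So 41^{45} = 41^{42} · 41^{3} ≡ 41^{3} ≡ 35 mod 43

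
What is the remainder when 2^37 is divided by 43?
By repeated squaring mod 43: 2^{1}≡2, 2^{2}≡4, 2^{4}≡16, 2^{8}≡41, 2^{16}≡4, 2^{32}≡16. Then 2^{37} = 2^{32+4+1} ≡ 16 × 16 × 2 ≡ 39 mod 43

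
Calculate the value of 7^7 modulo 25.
By repeated squaring mod 25: 7^{1}≡7, 7^{2}≡24, 7^{4}≡1. Then 7^{7} = 7^{4+2+1} ≡ 1 × 24 × 7 ≡ 18 mod 25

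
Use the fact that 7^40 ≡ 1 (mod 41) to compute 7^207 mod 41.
By Fermat: 7^{40} ≡ 1 (mod 41). 207 ≡ 7 (mod 40). So 7^{207} ≡ 7^{7} ≡ 17 (mod 41)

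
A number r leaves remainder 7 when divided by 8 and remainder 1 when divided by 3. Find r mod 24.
M = 8 × 3 = 24. M₁ = 3, y₁ ≡ 3 mod 8. M₂ = 8, y₂ ≡ 2 mod 3. r = 7×3×3 + 1×8×2 ≡ 7 mod 24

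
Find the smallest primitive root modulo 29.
g = 2. Powers: [2, 4, 8, 16, 3, 6, 12, ...] generates all 28 non-zero residues.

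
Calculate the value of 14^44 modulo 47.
By repeated squaring (mod 47): 14^{1}≡14, 14^{2}≡8, 14^{4}≡17, 14^{8}≡7, 14^{16}≡2, 14^{32}≡4. Then 14^{44} = 14^{32+8+4} ≡ 4 × 7 × 17 ≡ 6 (mod 47)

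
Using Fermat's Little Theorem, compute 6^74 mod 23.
By Fermat: 6^{22} ≡ 1 mod 23. 74 = 3×22 + 8. So 6^{74} ≡ 6^{8} ≡ 18 mod 23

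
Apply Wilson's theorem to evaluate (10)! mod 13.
(12)! = (10)! × (11) × (12) ≡ -1 mod 13. So (10)! ≡ -1 × [(12)(11)]^(-1) ≡ 6 mod 13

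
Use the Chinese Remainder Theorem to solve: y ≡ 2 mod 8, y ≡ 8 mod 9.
M = 8 × 9 = 72. M₁ = 9, y₁ ≡ 1 mod 8. M₂ = 8, y₂ ≡ 8 mod 9. y = 2×9×1 + 8×8×8 ≡ 26 mod 72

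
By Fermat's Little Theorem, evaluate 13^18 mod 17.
By Fermat: 13^{16} ≡ 1 mod 17. So 13^{18} = 13^{16} · 13^{2} ≡ 13^{2} ≡ 16 mod 17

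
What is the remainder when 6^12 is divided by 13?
Using Fermat: 6^{12} ≡ 1 (mod 13). 12 ≡ 0 (mod 12). So 6^{12} ≡ 6^{0} ≡ 1 (mod 13)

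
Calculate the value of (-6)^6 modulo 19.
By repeated squaring (mod 19): (-6)^{1}≡13, (-6)^{2}≡17, (-6)^{4}≡4. Then (-6)^{6} = (-6)^{4+2} ≡ 4 × 17 ≡ 11 (mod 19)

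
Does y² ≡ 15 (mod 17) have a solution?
By Euler's criterion: 15^{8} ≡ 1 (mod 17). Since this equals 1, 15 is a QR.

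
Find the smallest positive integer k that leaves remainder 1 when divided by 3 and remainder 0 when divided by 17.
M = 3 × 17 = 51. M₁ = 17, y₁ ≡ 2 mod 3. M₂ = 3, y₂ ≡ 6 mod 17. k = 1×17×2 + 0×3×6 ≡ 34 mod 51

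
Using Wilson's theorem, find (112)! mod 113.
By Wilson's theorem, (112)! ≡ -1 ≡ 112 (mod 113)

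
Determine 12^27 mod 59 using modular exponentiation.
By repeated squaring (mod 59): 12^{1}≡12, 12^{2}≡26, 12^{4}≡27, 12^{8}≡21, 12^{16}≡28. Then 12^{27} = 12^{16+8+2+1} ≡ 28 × 21 × 26 × 12 ≡ 25 (mod 59)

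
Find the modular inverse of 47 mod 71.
Since 71 is prime, by Fermat 47^(-1) ≡ 47^{69} ≡ 68 (mod 71). Verify: 47 × 68 = 3196 ≡ 1 (mod 71)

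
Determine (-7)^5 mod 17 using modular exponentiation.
By repeated squaring mod 17: (-7)^{1}≡10, (-7)^{2}≡15, (-7)^{4}≡4. Then (-7)^{5} = (-7)^{4+1} ≡ 4 × 10 ≡ 6 mod 17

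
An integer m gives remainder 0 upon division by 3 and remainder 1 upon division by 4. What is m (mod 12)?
M = 3 × 4 = 12. M₁ = 4, y₁ ≡ 1 (mod 3). M₂ = 3, y₂ ≡ 3 (mod 4). m = 0×4×1 + 1×3×3 ≡ 9 (mod 12)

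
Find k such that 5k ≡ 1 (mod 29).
Since 29 is prime, by Fermat 5^(-1) ≡ 5^{27} ≡ 6 (mod 29). Verify: 5 × 6 = 30 ≡ 1 (mod 29)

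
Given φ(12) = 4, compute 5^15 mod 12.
By Euler: 5^{4} ≡ 1 (mod 12) since gcd(5, 12) = 1. 15 = 3×4 + 3. So 5^{15} ≡ 5^{3} ≡ 5 (mod 12)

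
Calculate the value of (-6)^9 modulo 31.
By repeated squaring mod 31: (-6)^{1}≡25, (-6)^{2}≡5, (-6)^{4}≡25, (-6)^{8}≡5. Then (-6)^{9} = (-6)^{8+1} ≡ 5 × 25 ≡ 1 mod 31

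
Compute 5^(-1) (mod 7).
Since 7 is prime, by Fermat 5^(-1) ≡ 5^{5} ≡ 3 (mod 7). Verify: 5 × 3 = 15 ≡ 1 (mod 7)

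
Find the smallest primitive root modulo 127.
g = 3. For each prime q|126: 3^{63}≡126, 3^{42}≡107, 3^{18}≡4, none ≡ 1, so ord_127(3) = 126 and 3 is a primitive root.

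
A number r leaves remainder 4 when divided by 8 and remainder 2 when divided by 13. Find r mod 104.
M = 8 × 13 = 104. M₁ = 13, y₁ ≡ 5 mod 8. M₂ = 8, y₂ ≡ 5 mod 13. r = 4×13×5 + 2×8×5 ≡ 28 mod 104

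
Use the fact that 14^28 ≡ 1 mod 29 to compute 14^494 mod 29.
By Fermat: 14^{28} ≡ 1 mod 29. 494 ≡ 18 mod 28. So 14^{494} ≡ 14^{18} ≡ 9 mod 29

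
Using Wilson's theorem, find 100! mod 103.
(102)! = (100)! × (101) × (102) ≡ -1 mod 103. So (100)! ≡ -1 × [(102)(101)]^(-1) ≡ 51 mod 103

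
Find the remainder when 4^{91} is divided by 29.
By Fermat: 4^{28} ≡ 1 mod 29. 91 = 3×28 + 7. So 4^{91} ≡ 4^{7} ≡ 28 mod 29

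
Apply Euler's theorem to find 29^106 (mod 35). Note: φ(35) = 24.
By Euler: 29^{24} ≡ 1 (mod 35) since gcd(29, 35) = 1. 106 = 4×24 + 10. So 29^{106} ≡ 29^{10} ≡ 1 (mod 35)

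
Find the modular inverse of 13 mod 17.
Since 17 is prime, by Fermat 13^(-1) ≡ 13^{15} ≡ 4 (mod 17). Verify: 13 × 4 = 52 ≡ 1 (mod 17)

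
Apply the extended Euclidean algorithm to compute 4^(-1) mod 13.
Extended GCD: 4(-3) + 13(1) = 1. So 4^(-1) ≡ -3 ≡ 10 mod 13. Verify: 4 × 10 = 40 ≡ 1 mod 13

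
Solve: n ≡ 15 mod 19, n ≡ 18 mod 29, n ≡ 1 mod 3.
M = 19 × 29 × 3 = 1653. M₁ = 87, y₁ ≡ 7 mod 19. M₂ = 57, y₂ ≡ 28 mod 29. M₃ = 551, y₃ ≡ 2 mod 3. n = 15×87×7 + 18×57×28 + 1×551×2 ≡ 946 mod 1653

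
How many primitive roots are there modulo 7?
Number of primitive roots mod 7 = φ(p-1) = φ(6) = 2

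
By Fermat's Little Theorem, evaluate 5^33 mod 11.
By Fermat: 5^{10} ≡ 1 mod 11. 33 = 3×10 + 3. So 5^{33} ≡ 5^{3} ≡ 4 mod 11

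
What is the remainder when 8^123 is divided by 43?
Using Fermat: 8^{42} ≡ 1 (mod 43). 123 ≡ 39 (mod 42). So 8^{123} ≡ 8^{39} ≡ 32 (mod 43)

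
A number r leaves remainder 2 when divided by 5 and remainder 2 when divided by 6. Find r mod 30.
M = 5 × 6 = 30. M₁ = 6, y₁ ≡ 1 mod 5. M₂ = 5, y₂ ≡ 5 mod 6. r = 2×6×1 + 2×5×5 ≡ 2 mod 30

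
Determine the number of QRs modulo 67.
Exactly half the non-zero residues mod a prime are QRs: (67-1)/2 = 33.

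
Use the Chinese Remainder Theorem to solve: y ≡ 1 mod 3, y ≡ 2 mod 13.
M = 3 × 13 = 39. M₁ = 13, y₁ ≡ 1 mod 3. M₂ = 3, y₂ ≡ 9 mod 13. y = 1×13×1 + 2×3×9 ≡ 28 mod 39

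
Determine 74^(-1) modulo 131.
Since 131 is prime, by Fermat 74^(-1) ≡ 74^{129} ≡ 108 mod 131. Verify: 74 × 108 = 7992 ≡ 1 mod 131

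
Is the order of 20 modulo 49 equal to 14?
Powers of 20 mod 49: 20^1≡20, 20^2≡8, 20^3≡13, 20^4≡15, 20^5≡6, 20^6≡22, 20^7≡48, 20^8≡29, 20^9≡41, 20^10≡36, 20^11≡34, 20^12≡43, 20^13≡27, 20^14≡1. First k with 20^k≡1 is k=14. Yes, ord_49(20) = 14.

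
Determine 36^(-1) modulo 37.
Since 37 is prime, by Fermat 36^(-1) ≡ 36^{35} ≡ 36 (mod 37). Verify: 36 × 36 = 1296 ≡ 1 (mod 37)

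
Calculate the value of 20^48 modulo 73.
By repeated squaring mod 73: 20^{1}≡20, 20^{2}≡35, 20^{4}≡57, 20^{8}≡37, 20^{16}≡55, 20^{32}≡32. Then 20^{48} = 20^{32+16} ≡ 32 × 55 ≡ 8 mod 73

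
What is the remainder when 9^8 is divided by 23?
By repeated squaring (mod 23): 9^{1}≡9, 9^{2}≡12, 9^{4}≡6, 9^{8}≡13. So 9^{8} ≡ 13 (mod 23)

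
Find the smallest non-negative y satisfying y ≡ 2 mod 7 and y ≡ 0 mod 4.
M = 7 × 4 = 28. M₁ = 4, y₁ ≡ 2 mod 7. M₂ = 7, y₂ ≡ 3 mod 4. y = 2×4×2 + 0×7×3 ≡ 16 mod 28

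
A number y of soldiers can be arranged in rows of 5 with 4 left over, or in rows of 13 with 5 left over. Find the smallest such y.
M = 5 × 13 = 65. M₁ = 13, y₁ ≡ 2 mod 5. M₂ = 5, y₂ ≡ 8 mod 13. y = 4×13×2 + 5×5×8 ≡ 44 mod 65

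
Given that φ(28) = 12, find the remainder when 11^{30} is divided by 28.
By Euler: 11^{12} ≡ 1 (mod 28) since gcd(11, 28) = 1. 30 = 2×12 + 6. So 11^{30} ≡ 11^{6} ≡ 1 (mod 28)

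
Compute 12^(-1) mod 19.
Since 19 is prime, by Fermat 12^(-1) ≡ 12^{17} ≡ 8 mod 19. Verify: 12 × 8 = 96 ≡ 1 mod 19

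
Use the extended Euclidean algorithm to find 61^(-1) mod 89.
Extended GCD: 61(-35) + 89(24) = 1. So 61^(-1) ≡ -35 ≡ 54 mod 89. Verify: 61 × 54 = 3294 ≡ 1 mod 89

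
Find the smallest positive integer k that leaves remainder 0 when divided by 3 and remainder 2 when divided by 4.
M = 3 × 4 = 12. M₁ = 4, y₁ ≡ 1 (mod 3). M₂ = 3, y₂ ≡ 3 (mod 4). k = 0×4×1 + 2×3×3 ≡ 6 (mod 12)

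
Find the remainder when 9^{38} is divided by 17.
By Fermat: 9^{16} ≡ 1 (mod 17). 38 = 2×16 + 6. So 9^{38} ≡ 9^{6} ≡ 4 (mod 17)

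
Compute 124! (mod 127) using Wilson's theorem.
(126)! = (124)! × (125) × (126) ≡ -1 (mod 127). So (124)! ≡ -1 × [(126)(125)]^(-1) ≡ 63 (mod 127)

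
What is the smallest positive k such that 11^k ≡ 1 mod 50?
Powers of 11 mod 50: 11^1≡11, 11^2≡21, 11^3≡31, 11^4≡41, 11^5≡1. So the order of 11 is 5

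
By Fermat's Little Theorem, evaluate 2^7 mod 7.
By Fermat: 2^{6} ≡ 1 (mod 7). So 2^{7} = 2^{6} · 2^{1} ≡ 2^{1} ≡ 2 (mod 7)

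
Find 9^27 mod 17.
Using Fermat: 9^{16} ≡ 1 mod 17. 27 ≡ 11 mod 16. So 9^{27} ≡ 9^{11} ≡ 15 mod 17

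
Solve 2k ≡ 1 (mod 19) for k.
Since 19 is prime, by Fermat 2^(-1) ≡ 2^{17} ≡ 10 (mod 19). Verify: 2 × 10 = 20 ≡ 1 (mod 19)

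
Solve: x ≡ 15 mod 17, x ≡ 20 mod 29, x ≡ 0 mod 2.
M = 17 × 29 × 2 = 986. M₁ = 58, y₁ ≡ 5 mod 17. M₂ = 34, y₂ ≡ 6 mod 29. M₃ = 493, y₃ ≡ 1 mod 2. x = 15×58×5 + 20×34×6 + 0×493×1 ≡ 542 mod 986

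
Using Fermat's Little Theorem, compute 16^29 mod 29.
By Fermat: 16^{28} ≡ 1 (mod 29). So 16^{29} = 16^{28} · 16^{1} ≡ 16^{1} ≡ 16 (mod 29)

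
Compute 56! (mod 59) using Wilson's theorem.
(58)! = (56)! × (57) × (58) ≡ -1 (mod 59). So (56)! ≡ -1 × [(58)(57)]^(-1) ≡ 29 (mod 59)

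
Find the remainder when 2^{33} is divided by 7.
By Fermat: 2^{6} ≡ 1 (mod 7). 33 = 5×6 + 3. So 2^{33} ≡ 2^{3} ≡ 1 (mod 7)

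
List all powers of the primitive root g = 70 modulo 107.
70^1, 70^2, ..., 70^{106} mod 107: [70, 85, 65, 56, 68, 52, 2, 33, 63, 23, 5, 29, 104, 4, 66, 19, 46, 10, 58, 101, 8, 25, 38, 92, 20, 9, 95, 16, 50, 76, 77, 40, 18, 83, 32, 100, 45, 47, 80, 36, 59, 64, 93, 90, 94, 53, 72, 11, 21, 79, 73, 81, 106, 37, 22, 42, 51, 39, 55, 105, 74, 44, 84, 102, 78, 3, 103, 41, 88, 61, 97, 49, 6, 99, 82, 69, 15, 87, 98, 12, 91, 57, 31, 30, 67, 89, 24, 75, 7, 62, 60, 27, 71, 48, 43, 14, 17, 13, 54, 35, 96, 86, 28, 34, 26, 1]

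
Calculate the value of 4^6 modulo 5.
Using Fermat: 4^{4} ≡ 1 (mod 5). 6 ≡ 2 (mod 4). So 4^{6} ≡ 4^{2} ≡ 1 (mod 5)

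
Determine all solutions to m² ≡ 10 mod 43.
The square roots of 10 mod 43 are 15 and 28. Verify: 15² = 225 ≡ 10 mod 43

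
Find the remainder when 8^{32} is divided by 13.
By Fermat: 8^{12} ≡ 1 mod 13. 32 = 2×12 + 8. So 8^{32} ≡ 8^{8} ≡ 1 mod 13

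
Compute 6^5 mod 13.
By repeated squaring mod 13: 6^{1}≡6, 6^{2}≡10, 6^{4}≡9. Then 6^{5} = 6^{4+1} ≡ 9 × 6 ≡ 2 mod 13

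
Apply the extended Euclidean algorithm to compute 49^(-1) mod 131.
Extended GCD: 49(-8) + 131(3) = 1. So 49^(-1) ≡ -8 ≡ 123 mod 131. Verify: 49 × 123 = 6027 ≡ 1 mod 131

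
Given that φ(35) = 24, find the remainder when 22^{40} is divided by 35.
By Euler: 22^{24} ≡ 1 (mod 35) since gcd(22, 35) = 1. 40 = 1×24 + 16. So 22^{40} ≡ 22^{16} ≡ 1 (mod 35)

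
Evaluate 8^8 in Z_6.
By repeated squaring (mod 6): 8^{1}≡2, 8^{2}≡4, 8^{4}≡4, 8^{8}≡4. So 8^{8} ≡ 4 (mod 6)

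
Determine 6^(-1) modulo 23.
Since 23 is prime, by Fermat 6^(-1) ≡ 6^{21} ≡ 4 mod 23. Verify: 6 × 4 = 24 ≡ 1 mod 23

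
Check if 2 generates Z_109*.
2^{36} ≡ 1 mod 109 and 36 < 108, so ord_109(2) = 36 ≠ 108 and 2 is not a primitive root.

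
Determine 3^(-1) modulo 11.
Since 11 is prime, by Fermat 3^(-1) ≡ 3^{9} ≡ 4 mod 11. Verify: 3 × 4 = 12 ≡ 1 mod 11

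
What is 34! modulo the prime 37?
(36)! = (34)! × (35) × (36) ≡ -1 (mod 37). So (34)! ≡ -1 × [(36)(35)]^(-1) ≡ 18 (mod 37)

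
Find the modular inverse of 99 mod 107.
Since 107 is prime, by Fermat 99^(-1) ≡ 99^{105} ≡ 40 (mod 107). Verify: 99 × 40 = 3960 ≡ 1 (mod 107)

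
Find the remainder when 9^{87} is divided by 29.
By Fermat: 9^{28} ≡ 1 (mod 29). 87 = 3×28 + 3. So 9^{87} ≡ 9^{3} ≡ 4 (mod 29)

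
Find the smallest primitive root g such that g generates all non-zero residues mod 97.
g = 5. For each prime q|96: 5^{48}≡96, 5^{32}≡35, none ≡ 1, so ord_97(5) = 96 and 5 is a primitive root.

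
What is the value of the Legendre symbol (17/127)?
(17/127) = 17^{63} mod 127 = 1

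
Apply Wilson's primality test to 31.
(30)! mod 31 = 30. Since 30 ≡ -1 (mod 31), 31 is prime.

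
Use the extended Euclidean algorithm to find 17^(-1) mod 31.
Extended GCD: 17(11) + 31(-6) = 1. So 17^(-1) ≡ 11 (mod 31). Verify: 17 × 11 = 187 ≡ 1 (mod 31)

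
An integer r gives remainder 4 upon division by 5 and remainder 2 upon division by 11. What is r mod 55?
M = 5 × 11 = 55. M₁ = 11, y₁ ≡ 1 mod 5. M₂ = 5, y₂ ≡ 9 mod 11. r = 4×11×1 + 2×5×9 ≡ 24 mod 55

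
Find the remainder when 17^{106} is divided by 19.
By Fermat: 17^{18} ≡ 1 mod 19. 106 = 5×18 + 16. So 17^{106} ≡ 17^{16} ≡ 5 mod 19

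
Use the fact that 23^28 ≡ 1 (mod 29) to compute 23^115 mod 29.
By Fermat: 23^{28} ≡ 1 (mod 29). 115 = 4×28 + 3. So 23^{115} ≡ 23^{3} ≡ 16 (mod 29)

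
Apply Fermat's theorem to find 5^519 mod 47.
By Fermat: 5^{46} ≡ 1 mod 47. 519 ≡ 13 mod 46. So 5^{519} ≡ 5^{13} ≡ 43 mod 47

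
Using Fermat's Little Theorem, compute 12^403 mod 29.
By Fermat: 12^{28} ≡ 1 (mod 29). 403 ≡ 11 (mod 28). So 12^{403} ≡ 12^{11} ≡ 17 (mod 29)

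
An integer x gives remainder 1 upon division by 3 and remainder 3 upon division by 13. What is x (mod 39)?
M = 3 × 13 = 39. M₁ = 13, y₁ ≡ 1 (mod 3). M₂ = 3, y₂ ≡ 9 (mod 13). x = 1×13×1 + 3×3×9 ≡ 16 (mod 39)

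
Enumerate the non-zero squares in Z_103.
QRs mod 103: {1, 2, 4, 7, 8, 9, 13, 14, 15, 16, 17, 18, 19, 23, 25, 26, 28, 29, 30, 32, 33, 34, 36, 38, 41, 46, 49, 50, 52, 55, 56, 58, 59, 60, 61, 63, 64, 66, 68, 72, 76, 79, 81, 82, 83, 91, 92, 93, 97, 98, 100}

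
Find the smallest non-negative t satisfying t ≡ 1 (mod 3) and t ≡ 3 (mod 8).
M = 3 × 8 = 24. M₁ = 8, y₁ ≡ 2 (mod 3). M₂ = 3, y₂ ≡ 3 (mod 8). t = 1×8×2 + 3×3×3 ≡ 19 (mod 24)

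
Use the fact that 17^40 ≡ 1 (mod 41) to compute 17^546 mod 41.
By Fermat: 17^{40} ≡ 1 (mod 41). 546 ≡ 26 (mod 40). So 17^{546} ≡ 17^{26} ≡ 33 (mod 41)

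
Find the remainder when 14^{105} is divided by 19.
By Fermat: 14^{18} ≡ 1 mod 19. 105 = 5×18 + 15. So 14^{105} ≡ 14^{15} ≡ 12 mod 19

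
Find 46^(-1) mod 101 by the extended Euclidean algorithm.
Extended GCD: 46(11) + 101(-5) = 1. So 46^(-1) ≡ 11 mod 101. Verify: 46 × 11 = 506 ≡ 1 mod 101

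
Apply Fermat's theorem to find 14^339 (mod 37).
By Fermat: 14^{36} ≡ 1 (mod 37). 339 ≡ 15 (mod 36). So 14^{339} ≡ 14^{15} ≡ 6 (mod 37)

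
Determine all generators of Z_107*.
There are φ(106) = 52 primitive roots mod 107: {2, 5, 6, 7, 8, 15, 17, 18, 20, 21, 22, 24, 26, 28, 31, 32, 38, 43, 45, 46, 50, 51, 54, 55, 58, 59, 60, 63, 65, 66, 67, 68, 70, 71, 72, 73, 74, 77, 78, 80, 82, 84, 88, 91, 93, 94, 95, 96, 97, 98, 103, 104}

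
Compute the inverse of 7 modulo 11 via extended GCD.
Extended GCD: 7(-3) + 11(2) = 1. So 7^(-1) ≡ -3 ≡ 8 mod 11. Verify: 7 × 8 = 56 ≡ 1 mod 11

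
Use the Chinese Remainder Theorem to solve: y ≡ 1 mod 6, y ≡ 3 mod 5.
M = 6 × 5 = 30. M₁ = 5, y₁ ≡ 5 mod 6. M₂ = 6, y₂ ≡ 1 mod 5. y = 1×5×5 + 3×6×1 ≡ 13 mod 30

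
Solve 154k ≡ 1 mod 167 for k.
Since 167 is prime, by Fermat 154^(-1) ≡ 154^{165} ≡ 77 mod 167. Verify: 154 × 77 = 11858 ≡ 1 mod 167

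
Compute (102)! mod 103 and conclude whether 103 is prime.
(102)! mod 103 = 102. Since 102 ≡ -1 mod 103, 103 is prime.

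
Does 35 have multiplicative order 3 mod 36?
Powers of 35 mod 36: 35^1≡35, 35^2≡1. Already 35^2≡1, so the order is 2 < 3. No, the actual order is 2.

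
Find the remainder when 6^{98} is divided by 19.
By Fermat: 6^{18} ≡ 1 mod 19. 98 = 5×18 + 8. So 6^{98} ≡ 6^{8} ≡ 16 mod 19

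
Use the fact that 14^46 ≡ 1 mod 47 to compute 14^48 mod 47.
By Fermat: 14^{46} ≡ 1 mod 47. So 14^{48} = 14^{46} · 14^{2} ≡ 14^{2} ≡ 8 mod 47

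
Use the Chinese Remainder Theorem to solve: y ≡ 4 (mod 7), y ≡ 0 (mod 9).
M = 7 × 9 = 63. M₁ = 9, y₁ ≡ 4 (mod 7). M₂ = 7, y₂ ≡ 4 (mod 9). y = 4×9×4 + 0×7×4 ≡ 18 (mod 63)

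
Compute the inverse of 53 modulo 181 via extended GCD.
Extended GCD: 53(41) + 181(-12) = 1. So 53^(-1) ≡ 41 (mod 181). Verify: 53 × 41 = 2173 ≡ 1 (mod 181)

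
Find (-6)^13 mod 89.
By repeated squaring mod 89: (-6)^{1}≡83, (-6)^{2}≡36, (-6)^{4}≡50, (-6)^{8}≡8. Then (-6)^{13} = (-6)^{8+4+1} ≡ 8 × 50 × 83 ≡ 3 mod 89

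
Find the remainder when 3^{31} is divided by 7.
By Fermat: 3^{6} ≡ 1 (mod 7). 31 = 5×6 + 1. So 3^{31} ≡ 3^{1} ≡ 3 (mod 7)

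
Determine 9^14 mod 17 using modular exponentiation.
By repeated squaring mod 17: 9^{1}≡9, 9^{2}≡13, 9^{4}≡16, 9^{8}≡1. Then 9^{14} = 9^{8+4+2} ≡ 1 × 16 × 13 ≡ 4 mod 17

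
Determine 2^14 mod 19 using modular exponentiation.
By repeated squaring mod 19: 2^{1}≡2, 2^{2}≡4, 2^{4}≡16, 2^{8}≡9. Then 2^{14} = 2^{8+4+2} ≡ 9 × 16 × 4 ≡ 6 mod 19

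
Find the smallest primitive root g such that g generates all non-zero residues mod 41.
g = 6. For each prime q|40: 6^{20}≡40, 6^{8}≡10, none ≡ 1, so ord_41(6) = 40 and 6 is a primitive root.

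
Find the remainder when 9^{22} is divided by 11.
By Fermat: 9^{10} ≡ 1 mod 11. 22 = 2×10 + 2. So 9^{22} ≡ 9^{2} ≡ 4 mod 11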